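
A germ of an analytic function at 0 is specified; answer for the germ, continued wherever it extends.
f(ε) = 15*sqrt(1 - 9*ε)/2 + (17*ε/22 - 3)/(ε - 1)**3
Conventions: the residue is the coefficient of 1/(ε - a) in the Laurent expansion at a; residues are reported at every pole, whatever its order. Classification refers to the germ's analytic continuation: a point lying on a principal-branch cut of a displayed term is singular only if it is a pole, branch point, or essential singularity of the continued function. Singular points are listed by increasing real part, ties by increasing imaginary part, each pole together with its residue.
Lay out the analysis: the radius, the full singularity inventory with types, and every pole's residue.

Denominator factor (ε - 1)^3: pole of order 3 at 1, modulus 1.
Branch term (15/2)*sqrt(1 - ε/(1/9)): its argument vanishes at ε = 1/9, a square-root branch point, modulus 1/9.
The radius of convergence is the smallest modulus among the singular points: 1/9.
The branch term is analytic at 1 and contributes nothing to the residue; only the rational part matters.
At the order-3 pole 1 set g(ε) = (ε - (1))^3*(rational part) = 17*ε/22 - 3.
Order-3 pole: residue = g''(a)/2; g''(1) = 0, so the residue is 0.
List the singular points by increasing real part (a conjugate pair: the negative imaginary part first).

Radius of convergence at 0: 1/9.
At 1/9: an algebraic (square-root) branch point.
At 1: a pole of order 3; residue 0.


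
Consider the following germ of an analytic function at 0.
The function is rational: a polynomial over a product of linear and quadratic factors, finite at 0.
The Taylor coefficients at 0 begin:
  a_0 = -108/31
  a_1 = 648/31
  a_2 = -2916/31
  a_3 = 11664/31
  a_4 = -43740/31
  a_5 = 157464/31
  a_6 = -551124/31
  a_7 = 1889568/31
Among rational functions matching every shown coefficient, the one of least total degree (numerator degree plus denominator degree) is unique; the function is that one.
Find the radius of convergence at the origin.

The radius of convergence is 1/3.

No rational of total degree below 2 reproduces all 8 coefficients; solving the [0/2] Pade equations on them gives f(ν) = -12/(31*(ν + 1/3)**2), whose expansion matches every shown term.
Denominator factor (ν + 1/3)^2: pole of order 2 at -1/3, modulus 1/3.
The radius of convergence is the smallest modulus among the singular points: 1/3.


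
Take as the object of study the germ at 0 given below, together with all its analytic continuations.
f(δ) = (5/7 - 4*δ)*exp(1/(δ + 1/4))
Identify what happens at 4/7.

There is no denominator, hence no pole anywhere.
The essential point of exp(1/(δ - (-1/4))) is -1/4, not 4/7.
So the germ continues analytically to 4/7.

The point is a regular point.


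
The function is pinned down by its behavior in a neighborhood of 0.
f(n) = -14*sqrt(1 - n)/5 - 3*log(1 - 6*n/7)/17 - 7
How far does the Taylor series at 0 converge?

The radius of convergence is 1.

Branch term (-3/17)*log(1 - n/(7/6)): its argument vanishes at n = 7/6, a logarithmic branch point, modulus 7/6.
Branch term (-14/5)*sqrt(1 - n/(1)): its argument vanishes at n = 1, a square-root branch point, modulus 1.
The radius of convergence is the smallest modulus among the singular points: 1.


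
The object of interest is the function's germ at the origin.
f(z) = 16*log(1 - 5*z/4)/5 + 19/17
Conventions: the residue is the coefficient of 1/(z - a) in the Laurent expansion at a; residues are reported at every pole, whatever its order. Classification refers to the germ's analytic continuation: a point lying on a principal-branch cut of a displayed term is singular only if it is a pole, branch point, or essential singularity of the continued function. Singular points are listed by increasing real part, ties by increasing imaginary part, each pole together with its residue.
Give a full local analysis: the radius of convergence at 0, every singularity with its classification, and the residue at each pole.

Radius of convergence at 0: 4/5.
At 4/5: a logarithmic branch point.

Branch term (16/5)*log(1 - z/(4/5)): its argument vanishes at z = 4/5, a logarithmic branch point, modulus 4/5.
The radius of convergence is the smallest modulus among the singular points: 4/5.


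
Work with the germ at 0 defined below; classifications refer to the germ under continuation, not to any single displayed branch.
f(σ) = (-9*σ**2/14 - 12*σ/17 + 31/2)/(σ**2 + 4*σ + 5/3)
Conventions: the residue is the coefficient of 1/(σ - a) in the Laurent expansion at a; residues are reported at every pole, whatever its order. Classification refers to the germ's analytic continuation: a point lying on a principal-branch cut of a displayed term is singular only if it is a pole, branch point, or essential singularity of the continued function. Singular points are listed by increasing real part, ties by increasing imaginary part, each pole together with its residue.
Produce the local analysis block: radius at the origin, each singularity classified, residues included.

Radius of convergence at 0: 2 - (1/3)*sqrt(21).
At -2 - (1/3)*sqrt(21): a pole of order 1; residue 111/119 - (764/833)*sqrt(21).
At -2 + (1/3)*sqrt(21): a pole of order 1; residue 111/119 + (764/833)*sqrt(21).


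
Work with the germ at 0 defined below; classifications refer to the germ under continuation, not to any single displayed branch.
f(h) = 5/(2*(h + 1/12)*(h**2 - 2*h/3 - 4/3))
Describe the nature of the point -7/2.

The point is a regular point.

Denominator factors: h**2 - 2*h/3 - 4/3 = 53/4 at h = -7/2; h + 1/12 = -41/12 at h = -7/2 — none vanishes.
So the germ continues analytically to -7/2.


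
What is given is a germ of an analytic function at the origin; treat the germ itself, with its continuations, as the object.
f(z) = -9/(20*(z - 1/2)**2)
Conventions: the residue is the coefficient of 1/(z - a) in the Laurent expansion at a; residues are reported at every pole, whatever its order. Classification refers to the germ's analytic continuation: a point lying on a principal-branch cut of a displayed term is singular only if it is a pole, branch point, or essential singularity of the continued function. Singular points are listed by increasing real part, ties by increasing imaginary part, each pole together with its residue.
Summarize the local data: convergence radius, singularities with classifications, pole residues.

Radius of convergence at 0: 1/2.
At 1/2: a pole of order 2; residue 0.

Denominator factor (z - 1/2)^2: pole of order 2 at 1/2, modulus 1/2.
The radius of convergence is the smallest modulus among the singular points: 1/2.
At the order-2 pole 1/2 set g(z) = (z - (1/2))^2*f(z) = -9/20.
Order-2 pole: residue = g'(a); g'(1/2) = 0, so the residue is 0.


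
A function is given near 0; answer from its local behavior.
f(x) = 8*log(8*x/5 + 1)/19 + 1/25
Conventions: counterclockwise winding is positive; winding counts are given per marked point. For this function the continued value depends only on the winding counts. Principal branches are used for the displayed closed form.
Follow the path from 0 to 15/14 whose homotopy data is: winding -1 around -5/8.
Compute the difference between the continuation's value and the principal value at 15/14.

Continued minus principal equals -(16/19)*pi*i.

The rational part is single-valued and drops out of the difference; each branch term changes only by its own monodromy.
(8/19)*log(1 - x/(-5/8)): each positive loop around -5/8 adds 2*pi*i to the log, so winding -1 contributes (8/19)*(-1)*2*pi*i = -(16/19)*pi*i.
Summing the contributions at x = 15/14 gives -(16/19)*pi*i.


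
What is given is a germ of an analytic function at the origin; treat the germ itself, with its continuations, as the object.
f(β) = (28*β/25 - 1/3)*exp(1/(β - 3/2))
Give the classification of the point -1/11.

The point is a regular point.

There is no denominator, hence no pole anywhere.
The essential point of exp(1/(β - (3/2))) is 3/2, not -1/11.
So the germ continues analytically to -1/11.


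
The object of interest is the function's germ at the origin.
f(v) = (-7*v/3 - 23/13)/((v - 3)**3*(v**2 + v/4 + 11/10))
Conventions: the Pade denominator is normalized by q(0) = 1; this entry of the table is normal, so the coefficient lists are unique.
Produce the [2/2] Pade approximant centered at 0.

The Pade approximant has numerator coefficients [230/3861, 1951839020/12382562313, 18972142390/160973310069]; denominator coefficients [1, 1525881667/2751680514, 898154759/4127520771].

Taylor coefficients needed (expand at 0): a_0 = 230/3861, a_1 = 15875/127413, a_2 = 33455/934362, a_3 = -26067185/555011028, a_4 = 668627975/36630727848.
Write the denominator as Q(v) = 1 + q1*v + q2*v^2. Requiring Q*f - P = O(v^5) with deg P <= 2 kills the coefficients of v^3..v^4 in Q*f:
  v^3: a_3 + q1*a_2 + q2*a_1 = 0, i.e. -26067185/555011028 + (33455/934362)*q1 + (15875/127413)*q2 = 0.
  v^4: a_4 + q1*a_3 + q2*a_2 = 0, i.e. 668627975/36630727848 + (-26067185/555011028)*q1 + (33455/934362)*q2 = 0.
Solving this linear system: q1 = 1525881667/2751680514, q2 = 898154759/4127520771.
The numerator is Q*f truncated at degree 2: P0 = a_0 = 230/3861; P1 = a_1 + q1*a_0 = 1951839020/12382562313; P2 = a_2 + q1*a_1 + q2*a_0 = 18972142390/160973310069.


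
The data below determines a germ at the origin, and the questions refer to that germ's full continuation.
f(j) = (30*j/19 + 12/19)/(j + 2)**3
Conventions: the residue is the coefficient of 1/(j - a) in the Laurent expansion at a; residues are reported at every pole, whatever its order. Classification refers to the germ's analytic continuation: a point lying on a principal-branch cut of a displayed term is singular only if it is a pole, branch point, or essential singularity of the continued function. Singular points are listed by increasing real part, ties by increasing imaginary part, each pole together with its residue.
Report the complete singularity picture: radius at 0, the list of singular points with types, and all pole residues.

Radius of convergence at 0: 2.
At -2: a pole of order 3; residue 0.

Denominator factor (j + 2)^3: pole of order 3 at -2, modulus 2.
The radius of convergence is the smallest modulus among the singular points: 2.
At the order-3 pole -2 set g(j) = (j - (-2))^3*f(j) = 30*j/19 + 12/19.
Order-3 pole: residue = g''(a)/2; g''(-2) = 0, so the residue is 0.


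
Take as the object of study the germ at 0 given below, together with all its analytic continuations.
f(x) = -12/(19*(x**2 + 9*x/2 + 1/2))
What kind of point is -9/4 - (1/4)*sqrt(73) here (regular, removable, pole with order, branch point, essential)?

The point is a pole of order 1.

The denominator factor x**2 + 9*x/2 + 1/2 vanishes at -9/4 - (1/4)*sqrt(73) and appears to the power 1; the numerator there equals -12/19, nonzero, and no other factor vanishes.
Hence a pole whose order is the multiplicity, 1.


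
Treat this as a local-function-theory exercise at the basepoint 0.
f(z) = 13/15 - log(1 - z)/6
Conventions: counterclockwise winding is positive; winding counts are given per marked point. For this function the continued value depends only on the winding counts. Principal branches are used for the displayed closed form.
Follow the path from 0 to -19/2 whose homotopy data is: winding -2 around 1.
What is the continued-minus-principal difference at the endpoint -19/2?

Continued minus principal equals (2/3)*pi*i.

The rational part is single-valued and drops out of the difference; each branch term changes only by its own monodromy.
(-1/6)*log(1 - z/(1)): each positive loop around 1 adds 2*pi*i to the log, so winding -2 contributes (-1/6)*(-2)*2*pi*i = (2/3)*pi*i.
Summing the contributions at z = -19/2 gives (2/3)*pi*i.


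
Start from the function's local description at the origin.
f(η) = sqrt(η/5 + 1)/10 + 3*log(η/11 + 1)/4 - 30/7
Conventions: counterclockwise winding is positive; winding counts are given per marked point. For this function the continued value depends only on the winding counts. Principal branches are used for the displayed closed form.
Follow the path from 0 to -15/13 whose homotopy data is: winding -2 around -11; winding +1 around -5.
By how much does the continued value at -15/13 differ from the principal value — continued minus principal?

Continued minus principal equals (-(1/65)*sqrt(130)) - ((3)*pi)*i.

The rational part is single-valued and drops out of the difference; each branch term changes only by its own monodromy.
(3/4)*log(1 - η/(-11)): each positive loop around -11 adds 2*pi*i to the log, so winding -2 contributes (3/4)*(-2)*2*pi*i = -(3)*pi*i.
(1/10)*sqrt(1 - η/(-5)): winding +1 is odd, the square root flips sign, contributing -2*(1/10)*sqrt(1 - (-15/13)/(-5)) = -2*(1/10)*sqrt(10/13) = -(1/65)*sqrt(130).
Summing the contributions at η = -15/13 gives (-(1/65)*sqrt(130)) - ((3)*pi)*i.


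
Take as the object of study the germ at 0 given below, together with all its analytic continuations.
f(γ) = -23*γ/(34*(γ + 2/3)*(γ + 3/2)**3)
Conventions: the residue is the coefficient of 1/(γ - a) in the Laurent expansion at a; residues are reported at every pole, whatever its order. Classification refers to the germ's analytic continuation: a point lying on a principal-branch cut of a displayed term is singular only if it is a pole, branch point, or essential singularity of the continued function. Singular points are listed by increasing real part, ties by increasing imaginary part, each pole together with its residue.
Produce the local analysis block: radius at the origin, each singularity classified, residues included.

Radius of convergence at 0: 2/3.
At -3/2: a pole of order 3; residue -1656/2125.
At -2/3: a pole of order 1; residue 1656/2125.

Denominator factor (γ + 3/2)^3: pole of order 3 at -3/2, modulus 3/2.
Denominator factor (γ + 2/3): pole of order 1 at -2/3, modulus 2/3.
The radius of convergence is the smallest modulus among the singular points: 2/3.
At the order-3 pole -3/2 set g(γ) = (γ - (-3/2))^3*f(γ) = -23*γ/(34*(γ + 2/3)).
Order-3 pole: residue = g''(a)/2; g''(-3/2) = -3312/2125, so the residue is -1656/2125.
At the order-1 pole -2/3 set g(γ) = (γ - (-2/3))*f(γ) = -23*γ/(34*(γ + 3/2)**3).
Simple pole: residue = g(a) at a = -2/3, which is 1656/2125.
List the singular points by increasing real part (a conjugate pair: the negative imaginary part first).


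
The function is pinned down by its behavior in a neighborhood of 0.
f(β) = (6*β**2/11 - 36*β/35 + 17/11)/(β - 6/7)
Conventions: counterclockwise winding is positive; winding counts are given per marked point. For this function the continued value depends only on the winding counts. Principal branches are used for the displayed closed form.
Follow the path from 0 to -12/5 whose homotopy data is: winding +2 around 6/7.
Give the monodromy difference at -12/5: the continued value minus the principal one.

Continued minus principal equals 0.

The function is rational, hence single-valued: continuing it around any pole returns the same value, so the difference is 0.


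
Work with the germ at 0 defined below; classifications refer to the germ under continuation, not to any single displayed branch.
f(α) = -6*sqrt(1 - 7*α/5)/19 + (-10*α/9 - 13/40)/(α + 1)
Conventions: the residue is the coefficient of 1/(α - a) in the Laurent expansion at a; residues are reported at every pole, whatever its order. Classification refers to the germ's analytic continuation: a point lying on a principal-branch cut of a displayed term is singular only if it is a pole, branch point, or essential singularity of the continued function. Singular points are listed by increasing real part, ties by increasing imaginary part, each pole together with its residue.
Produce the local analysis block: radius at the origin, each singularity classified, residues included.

Denominator factor (α + 1): pole of order 1 at -1, modulus 1.
Branch term (-6/19)*sqrt(1 - α/(5/7)): its argument vanishes at α = 5/7, a square-root branch point, modulus 5/7.
The radius of convergence is the smallest modulus among the singular points: 5/7.
The branch term is analytic at -1 and contributes nothing to the residue; only the rational part matters.
At the order-1 pole -1 set g(α) = (α - (-1))*(rational part) = -10*α/9 - 13/40.
Simple pole: residue = g(a) at a = -1, which is 283/360.
List the singular points by increasing real part (a conjugate pair: the negative imaginary part first).

Radius of convergence at 0: 5/7.
At -1: a pole of order 1; residue 283/360.
At 5/7: an algebraic (square-root) branch point.


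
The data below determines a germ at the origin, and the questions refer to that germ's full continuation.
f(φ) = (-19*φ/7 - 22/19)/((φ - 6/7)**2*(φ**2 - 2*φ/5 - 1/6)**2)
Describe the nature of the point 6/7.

The denominator factor φ - 6/7 vanishes at 6/7 and appears to the power 2; the numerator there equals -3244/931, nonzero, and no other factor vanishes.
Hence a pole whose order is the multiplicity, 2.

The point is a pole of order 2.


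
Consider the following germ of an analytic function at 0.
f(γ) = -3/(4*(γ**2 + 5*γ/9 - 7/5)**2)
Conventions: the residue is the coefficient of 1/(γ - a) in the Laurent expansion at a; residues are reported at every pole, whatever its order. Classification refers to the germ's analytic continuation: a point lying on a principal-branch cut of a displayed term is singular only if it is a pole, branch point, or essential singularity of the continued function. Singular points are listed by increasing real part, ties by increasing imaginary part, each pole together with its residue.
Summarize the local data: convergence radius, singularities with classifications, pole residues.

Denominator factor (γ**2 + 5*γ/9 - 7/5)^2: discriminant 2393/405, real irrational roots -5/18 + (1/90)*sqrt(11965) and -5/18 - (1/90)*sqrt(11965); poles of order 2, moduli -5/18 + (1/90)*sqrt(11965) and 5/18 + (1/90)*sqrt(11965).
The radius of convergence is the smallest modulus among the singular points: -5/18 + (1/90)*sqrt(11965).
The factor γ**2 + 5*γ/9 - 7/5 splits as (γ - a)(γ - a') with a = -5/18 - (1/90)*sqrt(11965), a' = -5/18 + (1/90)*sqrt(11965). At the order-2 pole a set g(γ) = (γ - a)^2*f(γ) = [-3/4] / (γ - a')^2.
Order-2 pole: residue = g'(a); g'(-5/18 - (1/90)*sqrt(11965)) = -(10935/11452898)*sqrt(11965), so the residue is -(10935/11452898)*sqrt(11965).
The factor γ**2 + 5*γ/9 - 7/5 splits as (γ - a)(γ - a') with a = -5/18 + (1/90)*sqrt(11965), a' = -5/18 - (1/90)*sqrt(11965). At the order-2 pole a set g(γ) = (γ - a)^2*f(γ) = [-3/4] / (γ - a')^2.
Order-2 pole: residue = g'(a); g'(-5/18 + (1/90)*sqrt(11965)) = (10935/11452898)*sqrt(11965), so the residue is (10935/11452898)*sqrt(11965).
List the singular points by increasing real part (a conjugate pair: the negative imaginary part first).

Radius of convergence at 0: -5/18 + (1/90)*sqrt(11965).
At -5/18 - (1/90)*sqrt(11965): a pole of order 2; residue -(10935/11452898)*sqrt(11965).
At -5/18 + (1/90)*sqrt(11965): a pole of order 2; residue (10935/11452898)*sqrt(11965).


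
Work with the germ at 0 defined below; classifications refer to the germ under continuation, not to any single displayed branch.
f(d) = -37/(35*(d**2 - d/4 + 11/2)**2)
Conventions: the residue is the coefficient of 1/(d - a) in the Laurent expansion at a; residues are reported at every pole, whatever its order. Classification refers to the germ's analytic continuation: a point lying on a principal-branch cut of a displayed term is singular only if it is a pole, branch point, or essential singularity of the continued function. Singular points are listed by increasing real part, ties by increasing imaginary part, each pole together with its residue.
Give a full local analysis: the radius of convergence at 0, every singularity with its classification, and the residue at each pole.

Denominator factor (d**2 - d/4 + 11/2)^2: discriminant -351/16, complex-conjugate roots (1/8) + ((3/8)*sqrt(39))*i and (1/8) - ((3/8)*sqrt(39))*i; poles of order 2, moduli (1/2)*sqrt(22) and (1/2)*sqrt(22).
The radius of convergence is the smallest modulus among the singular points: (1/2)*sqrt(22).
The factor d**2 - d/4 + 11/2 splits as (d - a)(d - a') with a = (1/8) - ((3/8)*sqrt(39))*i, a' = (1/8) + ((3/8)*sqrt(39))*i. At the order-2 pole a set g(d) = (d - a)^2*f(d) = [-37/35] / (d - a')^2.
Order-2 pole: residue = g'(a); g'((1/8) - ((3/8)*sqrt(39))*i) = -((4736/1437345)*sqrt(39))*i, so the residue is -((4736/1437345)*sqrt(39))*i.
The factor d**2 - d/4 + 11/2 splits as (d - a)(d - a') with a = (1/8) + ((3/8)*sqrt(39))*i, a' = (1/8) - ((3/8)*sqrt(39))*i. At the order-2 pole a set g(d) = (d - a)^2*f(d) = [-37/35] / (d - a')^2.
Order-2 pole: residue = g'(a); g'((1/8) + ((3/8)*sqrt(39))*i) = ((4736/1437345)*sqrt(39))*i, so the residue is ((4736/1437345)*sqrt(39))*i.
List the singular points by increasing real part (a conjugate pair: the negative imaginary part first).

Radius of convergence at 0: (1/2)*sqrt(22).
At (1/8) - ((3/8)*sqrt(39))*i: a pole of order 2; residue -((4736/1437345)*sqrt(39))*i.
At (1/8) + ((3/8)*sqrt(39))*i: a pole of order 2; residue ((4736/1437345)*sqrt(39))*i.


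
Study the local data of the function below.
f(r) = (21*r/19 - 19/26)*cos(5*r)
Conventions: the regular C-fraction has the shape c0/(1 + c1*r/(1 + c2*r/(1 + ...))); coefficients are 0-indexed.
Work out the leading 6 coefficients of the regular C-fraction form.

The regular C-fraction coefficients are [-19/26, 546/361, -3854257/394212, 9025/1092, 4106375/3854257, 622022947/1391386777].

Taylor coefficients (expand at 0): a_0 = -19/26, a_1 = 21/19, a_2 = 475/52, a_3 = -525/38, a_4 = -11875/624, a_5 = 4375/152.
c0 = a_0 = -19/26. Peel one level at a time: if S = 1 + c*r/S' with S'(0) = 1, then c is the r-coefficient of S and S' = c*r/(S - 1).
S_1 = c0/f = 1 + (546/361)*r + (3854257/260642)*r^2 + ...; c1 = 546/361.
S_2 = c1*r/(S_1 - 1) = 1 + (-3854257/394212)*r + (96356425/1192464)*r^2 + ...; c2 = -3854257/394212.
S_3 = c2*r/(S_2 - 1) = 1 + (9025/1092)*r + (-407253125/46251084)*r^2 + ...; c3 = 9025/1092.
S_4 = c3*r/(S_3 - 1) = 1 + (4106375/3854257)*r + (-7075511022125/14855297022049)*r^2 + ...; c4 = 4106375/3854257.
S_5 = c4*r/(S_4 - 1) = 1 + (622022947/1391386777)*r + ...; c5 = 622022947/1391386777.


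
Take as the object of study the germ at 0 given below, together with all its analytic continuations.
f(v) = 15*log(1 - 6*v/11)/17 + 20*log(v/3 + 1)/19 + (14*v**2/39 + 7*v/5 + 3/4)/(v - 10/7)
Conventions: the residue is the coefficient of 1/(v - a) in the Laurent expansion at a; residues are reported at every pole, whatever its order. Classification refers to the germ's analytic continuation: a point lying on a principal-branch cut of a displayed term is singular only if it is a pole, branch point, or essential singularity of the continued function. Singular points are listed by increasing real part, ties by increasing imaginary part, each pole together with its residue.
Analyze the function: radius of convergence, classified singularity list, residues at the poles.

Radius of convergence at 0: 10/7.
At -3: a logarithmic branch point.
At 10/7: a pole of order 1; residue 3803/1092.
At 11/6: a logarithmic branch point.

Denominator factor (v - 10/7): pole of order 1 at 10/7, modulus 10/7.
Branch term (20/19)*log(1 - v/(-3)): its argument vanishes at v = -3, a logarithmic branch point, modulus 3.
Branch term (15/17)*log(1 - v/(11/6)): its argument vanishes at v = 11/6, a logarithmic branch point, modulus 11/6.
The radius of convergence is the smallest modulus among the singular points: 10/7.
The branch terms are analytic at 10/7 and contribute nothing to the residue; only the rational part matters.
At the order-1 pole 10/7 set g(v) = (v - (10/7))*(rational part) = 14*v**2/39 + 7*v/5 + 3/4.
Simple pole: residue = g(a) at a = 10/7, which is 3803/1092.
List the singular points by increasing real part (a conjugate pair: the negative imaginary part first).


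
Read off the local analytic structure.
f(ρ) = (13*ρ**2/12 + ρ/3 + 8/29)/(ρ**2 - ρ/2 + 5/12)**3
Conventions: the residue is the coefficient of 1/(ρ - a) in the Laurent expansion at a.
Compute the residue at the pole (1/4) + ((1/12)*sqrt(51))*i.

The residue is -((27802/142477)*sqrt(51))*i.

The factor ρ**2 - ρ/2 + 5/12 splits as (ρ - a)(ρ - a') with a = (1/4) + ((1/12)*sqrt(51))*i, a' = (1/4) - ((1/12)*sqrt(51))*i. At the order-3 pole a set g(ρ) = (ρ - a)^3*f(ρ) = [13*ρ**2/12 + ρ/3 + 8/29] / (ρ - a')^3.
Order-3 pole: residue = g''(a)/2; g''((1/4) + ((1/12)*sqrt(51))*i) = -((55604/142477)*sqrt(51))*i, so the residue is -((27802/142477)*sqrt(51))*i.


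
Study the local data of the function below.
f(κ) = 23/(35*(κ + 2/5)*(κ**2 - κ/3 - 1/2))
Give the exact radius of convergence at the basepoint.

The radius of convergence is 2/5.

Denominator factor (κ + 2/5): pole of order 1 at -2/5, modulus 2/5.
Denominator factor (κ**2 - κ/3 - 1/2): discriminant 19/9, real irrational roots 1/6 + (1/6)*sqrt(19) and 1/6 - (1/6)*sqrt(19); poles of order 1, moduli 1/6 + (1/6)*sqrt(19) and -1/6 + (1/6)*sqrt(19).
The radius of convergence is the smallest modulus among the singular points: 2/5.


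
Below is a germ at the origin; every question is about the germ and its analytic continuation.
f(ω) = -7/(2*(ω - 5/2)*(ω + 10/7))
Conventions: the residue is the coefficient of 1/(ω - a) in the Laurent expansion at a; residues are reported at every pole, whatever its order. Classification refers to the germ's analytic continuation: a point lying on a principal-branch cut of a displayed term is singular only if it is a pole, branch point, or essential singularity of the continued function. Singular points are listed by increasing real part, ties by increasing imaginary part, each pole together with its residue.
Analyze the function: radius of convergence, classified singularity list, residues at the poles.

Radius of convergence at 0: 10/7.
At -10/7: a pole of order 1; residue 49/55.
At 5/2: a pole of order 1; residue -49/55.

Denominator factor (ω + 10/7): pole of order 1 at -10/7, modulus 10/7.
Denominator factor (ω - 5/2): pole of order 1 at 5/2, modulus 5/2.
The radius of convergence is the smallest modulus among the singular points: 10/7.
At the order-1 pole -10/7 set g(ω) = (ω - (-10/7))*f(ω) = -7/(2*(ω - 5/2)).
Simple pole: residue = g(a) at a = -10/7, which is 49/55.
At the order-1 pole 5/2 set g(ω) = (ω - (5/2))*f(ω) = -7/(2*(ω + 10/7)).
Simple pole: residue = g(a) at a = 5/2, which is -49/55.
List the singular points by increasing real part (a conjugate pair: the negative imaginary part first).


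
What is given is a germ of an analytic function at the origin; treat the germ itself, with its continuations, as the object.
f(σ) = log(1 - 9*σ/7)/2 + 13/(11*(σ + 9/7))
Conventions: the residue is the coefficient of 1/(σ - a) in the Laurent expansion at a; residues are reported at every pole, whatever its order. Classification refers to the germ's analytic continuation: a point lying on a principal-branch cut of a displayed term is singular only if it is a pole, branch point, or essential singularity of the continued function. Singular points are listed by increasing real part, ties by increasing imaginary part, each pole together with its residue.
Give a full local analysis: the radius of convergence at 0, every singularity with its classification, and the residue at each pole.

Radius of convergence at 0: 7/9.
At -9/7: a pole of order 1; residue 13/11.
At 7/9: a logarithmic branch point.

Denominator factor (σ + 9/7): pole of order 1 at -9/7, modulus 9/7.
Branch term (1/2)*log(1 - σ/(7/9)): its argument vanishes at σ = 7/9, a logarithmic branch point, modulus 7/9.
The radius of convergence is the smallest modulus among the singular points: 7/9.
The branch term is analytic at -9/7 and contributes nothing to the residue; only the rational part matters.
At the order-1 pole -9/7 set g(σ) = (σ - (-9/7))*(rational part) = 13/11.
Simple pole: residue = g(a) at a = -9/7, which is 13/11.
List the singular points by increasing real part (a conjugate pair: the negative imaginary part first).


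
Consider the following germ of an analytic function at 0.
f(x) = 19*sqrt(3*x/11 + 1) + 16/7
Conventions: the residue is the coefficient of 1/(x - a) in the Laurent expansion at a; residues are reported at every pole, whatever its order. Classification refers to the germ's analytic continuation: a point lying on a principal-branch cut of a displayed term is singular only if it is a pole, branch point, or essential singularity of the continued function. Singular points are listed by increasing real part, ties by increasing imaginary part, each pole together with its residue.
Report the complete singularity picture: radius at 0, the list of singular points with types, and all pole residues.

Radius of convergence at 0: 11/3.
At -11/3: an algebraic (square-root) branch point.

Branch term (19)*sqrt(1 - x/(-11/3)): its argument vanishes at x = -11/3, a square-root branch point, modulus 11/3.
The radius of convergence is the smallest modulus among the singular points: 11/3.


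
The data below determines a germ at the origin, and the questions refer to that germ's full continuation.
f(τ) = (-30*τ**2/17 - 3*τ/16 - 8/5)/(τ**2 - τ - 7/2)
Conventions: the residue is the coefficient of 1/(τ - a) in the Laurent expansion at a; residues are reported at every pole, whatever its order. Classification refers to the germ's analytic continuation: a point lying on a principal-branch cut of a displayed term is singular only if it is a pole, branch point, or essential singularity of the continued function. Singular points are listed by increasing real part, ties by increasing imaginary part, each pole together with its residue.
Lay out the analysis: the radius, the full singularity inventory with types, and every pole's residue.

Denominator factor (τ**2 - τ - 7/2): discriminant 15, real irrational roots 1/2 + (1/2)*sqrt(15) and 1/2 - (1/2)*sqrt(15); poles of order 1, moduli 1/2 + (1/2)*sqrt(15) and -1/2 + (1/2)*sqrt(15).
The radius of convergence is the smallest modulus among the singular points: -1/2 + (1/2)*sqrt(15).
The factor τ**2 - τ - 7/2 splits as (τ - a)(τ - a') with a = 1/2 - (1/2)*sqrt(15), a' = 1/2 + (1/2)*sqrt(15). At the order-1 pole a set g(τ) = (τ - a)*f(τ) = [-30*τ**2/17 - 3*τ/16 - 8/5] / (τ - a').
Simple pole: residue = g(a) at a = 1/2 - (1/2)*sqrt(15), which is -531/544 + (23807/40800)*sqrt(15).
The factor τ**2 - τ - 7/2 splits as (τ - a)(τ - a') with a = 1/2 + (1/2)*sqrt(15), a' = 1/2 - (1/2)*sqrt(15). At the order-1 pole a set g(τ) = (τ - a)*f(τ) = [-30*τ**2/17 - 3*τ/16 - 8/5] / (τ - a').
Simple pole: residue = g(a) at a = 1/2 + (1/2)*sqrt(15), which is -531/544 - (23807/40800)*sqrt(15).
List the singular points by increasing real part (a conjugate pair: the negative imaginary part first).

Radius of convergence at 0: -1/2 + (1/2)*sqrt(15).
At 1/2 - (1/2)*sqrt(15): a pole of order 1; residue -531/544 + (23807/40800)*sqrt(15).
At 1/2 + (1/2)*sqrt(15): a pole of order 1; residue -531/544 - (23807/40800)*sqrt(15).


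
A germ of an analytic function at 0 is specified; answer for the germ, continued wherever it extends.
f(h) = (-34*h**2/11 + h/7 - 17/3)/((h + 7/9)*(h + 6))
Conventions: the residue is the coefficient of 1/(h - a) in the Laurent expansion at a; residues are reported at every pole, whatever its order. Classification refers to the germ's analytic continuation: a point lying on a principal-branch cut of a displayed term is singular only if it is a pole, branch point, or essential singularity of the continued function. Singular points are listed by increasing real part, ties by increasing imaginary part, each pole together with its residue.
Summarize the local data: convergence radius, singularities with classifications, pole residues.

Radius of convergence at 0: 7/9.
At -6: a pole of order 1; residue 81633/3619.
At -7/9: a pole of order 1; residue -6814/4653.

Denominator factor (h + 7/9): pole of order 1 at -7/9, modulus 7/9.
Denominator factor (h + 6): pole of order 1 at -6, modulus 6.
The radius of convergence is the smallest modulus among the singular points: 7/9.
At the order-1 pole -6 set g(h) = (h - (-6))*f(h) = (-34*h**2/11 + h/7 - 17/3)/(h + 7/9).
Simple pole: residue = g(a) at a = -6, which is 81633/3619.
At the order-1 pole -7/9 set g(h) = (h - (-7/9))*f(h) = (-34*h**2/11 + h/7 - 17/3)/(h + 6).
Simple pole: residue = g(a) at a = -7/9, which is -6814/4653.
List the singular points by increasing real part (a conjugate pair: the negative imaginary part first).


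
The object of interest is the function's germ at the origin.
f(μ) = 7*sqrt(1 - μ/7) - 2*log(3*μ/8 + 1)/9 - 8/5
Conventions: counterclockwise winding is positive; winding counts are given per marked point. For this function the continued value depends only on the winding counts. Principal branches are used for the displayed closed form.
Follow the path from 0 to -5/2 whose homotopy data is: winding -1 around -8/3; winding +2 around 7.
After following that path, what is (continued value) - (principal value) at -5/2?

The rational part is single-valued and drops out of the difference; each branch term changes only by its own monodromy.
(-2/9)*log(1 - μ/(-8/3)): each positive loop around -8/3 adds 2*pi*i to the log, so winding -1 contributes (-2/9)*(-1)*2*pi*i = (4/9)*pi*i.
(7)*sqrt(1 - μ/(7)): winding +2 is even, the square root returns to the same sheet, contribution 0.
Summing the contributions at μ = -5/2 gives (4/9)*pi*i.

Continued minus principal equals (4/9)*pi*i.


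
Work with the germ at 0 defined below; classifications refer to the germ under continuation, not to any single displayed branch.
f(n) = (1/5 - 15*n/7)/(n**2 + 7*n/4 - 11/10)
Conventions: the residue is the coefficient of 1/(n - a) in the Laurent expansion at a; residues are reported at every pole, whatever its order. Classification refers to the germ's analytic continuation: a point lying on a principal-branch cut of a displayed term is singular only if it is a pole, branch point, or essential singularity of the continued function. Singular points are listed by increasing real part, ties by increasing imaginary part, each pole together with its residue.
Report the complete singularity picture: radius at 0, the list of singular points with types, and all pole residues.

Radius of convergence at 0: -7/8 + (1/40)*sqrt(2985).
At -7/8 - (1/40)*sqrt(2985): a pole of order 1; residue -15/14 - (83/5970)*sqrt(2985).
At -7/8 + (1/40)*sqrt(2985): a pole of order 1; residue -15/14 + (83/5970)*sqrt(2985).

Denominator factor (n**2 + 7*n/4 - 11/10): discriminant 597/80, real irrational roots -7/8 + (1/40)*sqrt(2985) and -7/8 - (1/40)*sqrt(2985); poles of order 1, moduli -7/8 + (1/40)*sqrt(2985) and 7/8 + (1/40)*sqrt(2985).
The radius of convergence is the smallest modulus among the singular points: -7/8 + (1/40)*sqrt(2985).
The factor n**2 + 7*n/4 - 11/10 splits as (n - a)(n - a') with a = -7/8 - (1/40)*sqrt(2985), a' = -7/8 + (1/40)*sqrt(2985). At the order-1 pole a set g(n) = (n - a)*f(n) = [1/5 - 15*n/7] / (n - a').
Simple pole: residue = g(a) at a = -7/8 - (1/40)*sqrt(2985), which is -15/14 - (83/5970)*sqrt(2985).
The factor n**2 + 7*n/4 - 11/10 splits as (n - a)(n - a') with a = -7/8 + (1/40)*sqrt(2985), a' = -7/8 - (1/40)*sqrt(2985). At the order-1 pole a set g(n) = (n - a)*f(n) = [1/5 - 15*n/7] / (n - a').
Simple pole: residue = g(a) at a = -7/8 + (1/40)*sqrt(2985), which is -15/14 + (83/5970)*sqrt(2985).
List the singular points by increasing real part (a conjugate pair: the negative imaginary part first).


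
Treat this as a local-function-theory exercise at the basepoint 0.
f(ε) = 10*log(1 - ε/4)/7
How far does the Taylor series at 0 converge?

The radius of convergence is 4.

Branch term (10/7)*log(1 - ε/(4)): its argument vanishes at ε = 4, a logarithmic branch point, modulus 4.
The radius of convergence is the smallest modulus among the singular points: 4.


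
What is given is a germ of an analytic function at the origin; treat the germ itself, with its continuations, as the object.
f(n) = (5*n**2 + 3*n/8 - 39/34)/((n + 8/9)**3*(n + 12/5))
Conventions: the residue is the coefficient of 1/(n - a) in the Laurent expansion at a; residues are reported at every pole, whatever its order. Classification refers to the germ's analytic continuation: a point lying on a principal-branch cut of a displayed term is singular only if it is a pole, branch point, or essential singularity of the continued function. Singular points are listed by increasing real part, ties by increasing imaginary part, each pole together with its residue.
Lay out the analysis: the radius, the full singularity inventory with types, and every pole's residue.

Radius of convergence at 0: 8/9.
At -12/5: a pole of order 1; residue -20721825/2672672.
At -8/9: a pole of order 3; residue 20721825/2672672.

Denominator factor (n + 12/5): pole of order 1 at -12/5, modulus 12/5.
Denominator factor (n + 8/9)^3: pole of order 3 at -8/9, modulus 8/9.
The radius of convergence is the smallest modulus among the singular points: 8/9.
At the order-1 pole -12/5 set g(n) = (n - (-12/5))*f(n) = (5*n**2 + 3*n/8 - 39/34)/(n + 8/9)**3.
Simple pole: residue = g(a) at a = -12/5, which is -20721825/2672672.
At the order-3 pole -8/9 set g(n) = (n - (-8/9))^3*f(n) = (5*n**2 + 3*n/8 - 39/34)/(n + 12/5).
Order-3 pole: residue = g''(a)/2; g''(-8/9) = 20721825/1336336, so the residue is 20721825/2672672.
List the singular points by increasing real part (a conjugate pair: the negative imaginary part first).


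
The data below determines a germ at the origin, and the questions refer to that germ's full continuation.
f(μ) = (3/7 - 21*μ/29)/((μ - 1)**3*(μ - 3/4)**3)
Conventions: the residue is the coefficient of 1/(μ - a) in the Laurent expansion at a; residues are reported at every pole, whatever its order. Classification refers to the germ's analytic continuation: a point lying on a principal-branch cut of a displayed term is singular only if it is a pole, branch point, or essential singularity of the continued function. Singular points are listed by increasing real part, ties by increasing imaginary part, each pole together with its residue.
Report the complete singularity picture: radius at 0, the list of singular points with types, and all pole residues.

Denominator factor (μ - 3/4)^3: pole of order 3 at 3/4, modulus 3/4.
Denominator factor (μ - 1)^3: pole of order 3 at 1, modulus 1.
The radius of convergence is the smallest modulus among the singular points: 3/4.
At the order-3 pole 3/4 set g(μ) = (μ - (3/4))^3*f(μ) = (3/7 - 21*μ/29)/(μ - 1)**3.
Order-3 pole: residue = g''(a)/2; g''(3/4) = 511488/203, so the residue is 255744/203.
At the order-3 pole 1 set g(μ) = (μ - (1))^3*f(μ) = (3/7 - 21*μ/29)/(μ - 3/4)**3.
Order-3 pole: residue = g''(a)/2; g''(1) = -511488/203, so the residue is -255744/203.
List the singular points by increasing real part (a conjugate pair: the negative imaginary part first).

Radius of convergence at 0: 3/4.
At 3/4: a pole of order 3; residue 255744/203.
At 1: a pole of order 3; residue -255744/203.


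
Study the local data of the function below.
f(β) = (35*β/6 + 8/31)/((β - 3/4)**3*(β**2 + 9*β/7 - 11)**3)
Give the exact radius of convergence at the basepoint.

The radius of convergence is 3/4.

Denominator factor (β - 3/4)^3: pole of order 3 at 3/4, modulus 3/4.
Denominator factor (β**2 + 9*β/7 - 11)^3: discriminant 2237/49, real irrational roots -9/14 + (1/14)*sqrt(2237) and -9/14 - (1/14)*sqrt(2237); poles of order 3, moduli -9/14 + (1/14)*sqrt(2237) and 9/14 + (1/14)*sqrt(2237).
The radius of convergence is the smallest modulus among the singular points: 3/4.


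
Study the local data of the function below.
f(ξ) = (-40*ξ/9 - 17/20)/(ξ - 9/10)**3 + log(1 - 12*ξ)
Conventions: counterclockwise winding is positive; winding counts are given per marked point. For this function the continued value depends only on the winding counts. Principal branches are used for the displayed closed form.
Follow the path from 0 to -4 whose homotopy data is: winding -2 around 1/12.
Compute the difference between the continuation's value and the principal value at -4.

Continued minus principal equals -(4)*pi*i.

The rational part is single-valued and drops out of the difference; each branch term changes only by its own monodromy.
(1)*log(1 - ξ/(1/12)): each positive loop around 1/12 adds 2*pi*i to the log, so winding -2 contributes (1)*(-2)*2*pi*i = -(4)*pi*i.
Summing the contributions at ξ = -4 gives -(4)*pi*i.
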